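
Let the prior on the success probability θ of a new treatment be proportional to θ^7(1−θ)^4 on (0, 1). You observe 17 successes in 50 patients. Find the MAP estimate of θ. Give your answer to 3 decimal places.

θ̂_MAP = 0.393

The prior density ∝ θ^7(1−θ)^4 is the kernel of Beta(8, 5).
Data: 17 successes in 50 trials. The binomial likelihood contributes θ^17(1−θ)^33, so the posterior is Beta(8+17, 5+33) = Beta(25, 38).
For Beta(a, b) with a, b > 1 the mode is (a−1)/(a+b−2) = 24/61 ≈ 0.393.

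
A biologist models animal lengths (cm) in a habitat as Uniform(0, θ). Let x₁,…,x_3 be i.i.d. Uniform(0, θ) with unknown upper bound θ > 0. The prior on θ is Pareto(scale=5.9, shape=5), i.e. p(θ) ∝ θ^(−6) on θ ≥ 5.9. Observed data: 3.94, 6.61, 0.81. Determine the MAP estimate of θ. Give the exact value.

θ̂_MAP = 6.61

The Uniform(0, θ) likelihood is θ^(−n) for θ ≥ max(xᵢ), zero otherwise. Here max(xᵢ) = 6.61.
Posterior ∝ θ^(−6) · θ^(−3) = θ^(−9) on θ ≥ max(5.9, 6.61) = 6.61.
This density is strictly decreasing in θ, so the posterior mode lies at the lower boundary of the support.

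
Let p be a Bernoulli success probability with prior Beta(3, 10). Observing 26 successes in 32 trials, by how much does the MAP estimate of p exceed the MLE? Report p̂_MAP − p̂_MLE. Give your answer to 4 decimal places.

Posterior is Beta(29, 16); MAP = (29−1)/(45−2) = 28/43 ≈ 0.65116.
MLE ignores the prior: p̂_MLE = k/n = 26/32 ≈ 0.81250.
Difference = 28/43 − 26/32 = -111/688 ≈ -0.1613.

MAP − MLE = -0.1613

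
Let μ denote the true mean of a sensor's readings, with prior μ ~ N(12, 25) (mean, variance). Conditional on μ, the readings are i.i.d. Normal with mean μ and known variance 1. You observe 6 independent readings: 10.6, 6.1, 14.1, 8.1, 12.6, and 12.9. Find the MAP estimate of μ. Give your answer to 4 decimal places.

μ̂_MAP = 10.7417

n = 6; x̄ = (10.6 + 6.1 + 14.1 + 8.1 + 12.6 + 12.9)/6 = 64.4/6 = 161/15 ≈ 10.7333.
For a Normal prior and Normal likelihood with known variance, the posterior is Normal; its mode equals its mean, the precision-weighted average.
Prior precision 1/σ₀² = 1/25 = 0.04; data precision n/σ² = 6/1 = 6.
μ̂ = (0.04·12 + 6·(161/15)) / (0.04 + 6) = 64.88/6.04 = 1622/151 ≈ 10.7417.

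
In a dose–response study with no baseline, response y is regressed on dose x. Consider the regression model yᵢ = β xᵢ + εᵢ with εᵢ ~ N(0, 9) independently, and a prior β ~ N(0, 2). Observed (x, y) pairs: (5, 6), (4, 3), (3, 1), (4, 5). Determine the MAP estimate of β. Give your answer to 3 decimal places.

β̂_MAP = 0.922

log p(β | y) = −Σ(yᵢ − βxᵢ)²/(2·9) − β²/(2·2) + const.
Setting the derivative to zero: Σxᵢ(yᵢ − βxᵢ)/9 − β/2 = 0, so β = Σxᵢyᵢ / (Σxᵢ² + σ²/τ²).
Σxᵢyᵢ = 5·6 + 4·3 + 3·1 + 4·5 = 65; Σxᵢ² = 66; σ²/τ² = 4.5.
β̂_MAP = 65 / (66 + 4.5) = 65/70.5 ≈ 0.922.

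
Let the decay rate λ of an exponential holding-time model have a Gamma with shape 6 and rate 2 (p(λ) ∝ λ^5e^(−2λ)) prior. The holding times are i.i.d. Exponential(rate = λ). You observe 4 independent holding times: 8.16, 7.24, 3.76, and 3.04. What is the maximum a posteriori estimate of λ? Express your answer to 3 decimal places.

The Exponential(rate=λ) likelihood is ∝ λ^n e^(−λΣtᵢ). Here n = 4 and Σtᵢ = 8.16 + 7.24 + 3.76 + 3.04 = 22.20.
Posterior ∝ λ^5e^(−2λ) · λ^4e^(−22.20λ) = λ^9e^(−24.20λ), i.e. Gamma(10, 24.20).
Mode = (a−1)/b = 9/24.20 ≈ 0.372.

λ̂_MAP = 0.372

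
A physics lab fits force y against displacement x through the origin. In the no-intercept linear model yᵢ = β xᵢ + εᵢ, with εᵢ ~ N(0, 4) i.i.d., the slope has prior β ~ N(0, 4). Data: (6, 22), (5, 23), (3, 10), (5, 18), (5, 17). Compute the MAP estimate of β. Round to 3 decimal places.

log p(β | y) = −Σ(yᵢ − βxᵢ)²/(2·4) − β²/(2·4) + const.
Setting the derivative to zero: Σxᵢ(yᵢ − βxᵢ)/4 − β/4 = 0, so β = Σxᵢyᵢ / (Σxᵢ² + σ²/τ²).
Σxᵢyᵢ = 6·22 + 5·23 + 3·10 + 5·18 + 5·17 = 452; Σxᵢ² = 120; σ²/τ² = 1.
β̂_MAP = 452 / (120 + 1) = 452/121 ≈ 3.736.

β̂_MAP = 3.736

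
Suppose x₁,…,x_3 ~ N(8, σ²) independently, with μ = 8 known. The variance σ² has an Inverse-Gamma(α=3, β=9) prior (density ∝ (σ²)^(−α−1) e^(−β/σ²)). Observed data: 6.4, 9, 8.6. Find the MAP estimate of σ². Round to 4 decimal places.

Sum of squared deviations about the known mean: SS = (6.4−8)² + (9−8)² + (8.6−8)² = 3.92.
The Normal likelihood contributes (σ²)^(−n/2) exp(−SS/(2σ²)), so the posterior is Inverse-Gamma(α + n/2, β + SS/2) = Inverse-Gamma(4.5, 10.96).
The mode of Inverse-Gamma(a, b) is b/(a+1) = 10.96/5.5 ≈ 1.9927.

σ̂²_MAP = 1.9927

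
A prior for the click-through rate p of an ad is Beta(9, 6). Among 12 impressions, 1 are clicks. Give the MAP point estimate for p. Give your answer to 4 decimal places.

p̂_MAP = 0.3600

Prior: Beta(9, 6).
Data: 1 success in 12 trials. The binomial likelihood contributes p(1−p)^11, so the posterior is Beta(9+1, 6+11) = Beta(10, 17).
For Beta(a, b) with a, b > 1 the mode is (a−1)/(a+b−2) = 9/25 ≈ 0.3600.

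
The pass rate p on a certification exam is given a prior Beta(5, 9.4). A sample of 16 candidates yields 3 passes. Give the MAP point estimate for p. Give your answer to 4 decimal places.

p̂_MAP = 0.2465

Prior: Beta(5, 9.4).
Data: 3 successes in 16 trials. The binomial likelihood contributes p^3(1−p)^13, so the posterior is Beta(5+3, 9.4+13) = Beta(8, 22.4).
For Beta(a, b) with a, b > 1 the mode is (a−1)/(a+b−2) = 7/28.4 ≈ 0.2465.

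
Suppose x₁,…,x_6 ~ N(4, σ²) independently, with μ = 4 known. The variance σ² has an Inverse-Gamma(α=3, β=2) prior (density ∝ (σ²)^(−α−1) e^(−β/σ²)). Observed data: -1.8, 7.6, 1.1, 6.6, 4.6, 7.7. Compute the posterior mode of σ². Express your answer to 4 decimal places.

σ̂²_MAP = 5.7014

Sum of squared deviations about the known mean: SS = (-1.8−4)² + (7.6−4)² + (1.1−4)² + (6.6−4)² + (4.6−4)² + (7.7−4)² = 75.82.
The Normal likelihood contributes (σ²)^(−n/2) exp(−SS/(2σ²)), so the posterior is Inverse-Gamma(α + n/2, β + SS/2) = Inverse-Gamma(6, 39.91).
The mode of Inverse-Gamma(a, b) is b/(a+1) = 39.91/7 ≈ 5.7014.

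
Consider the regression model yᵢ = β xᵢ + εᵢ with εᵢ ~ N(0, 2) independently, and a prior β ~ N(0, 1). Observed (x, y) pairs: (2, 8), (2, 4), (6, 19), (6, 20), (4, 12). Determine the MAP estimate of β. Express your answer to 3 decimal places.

β̂_MAP = 3.122

log p(β | y) = −Σ(yᵢ − βxᵢ)²/(2·2) − β²/(2·1) + const.
Setting the derivative to zero: Σxᵢ(yᵢ − βxᵢ)/2 − β/1 = 0, so β = Σxᵢyᵢ / (Σxᵢ² + σ²/τ²).
Σxᵢyᵢ = 2·8 + 2·4 + 6·19 + 6·20 + 4·12 = 306; Σxᵢ² = 96; σ²/τ² = 2.
β̂_MAP = 306 / (96 + 2) = 306/98 ≈ 3.122.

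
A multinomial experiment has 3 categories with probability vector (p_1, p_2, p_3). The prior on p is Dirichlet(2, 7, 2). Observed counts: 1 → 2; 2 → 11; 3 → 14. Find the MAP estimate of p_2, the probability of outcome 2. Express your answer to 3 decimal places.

MAP estimate: 0.486

The posterior is Dirichlet(αᵢ + nᵢ) = Dirichlet(4, 18, 16).
For a Dirichlet(a₁,…,a_K) with all aᵢ > 1, the mode has j-th component (aⱼ − 1)/(Σaᵢ − K).
Here Σaᵢ = 38 and K = 3, so p_2 = (18 − 1)/(38 − 3) = 17/35 ≈ 0.486.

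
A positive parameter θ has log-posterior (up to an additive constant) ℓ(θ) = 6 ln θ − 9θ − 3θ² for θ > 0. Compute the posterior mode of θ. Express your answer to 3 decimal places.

θ̂_MAP = 0.500

ℓ'(θ) = 6/θ − 9 − 6θ. Setting this to zero and multiplying by θ: 6θ² + 9θ − 6 = 0.
θ = (−9 + √(9² + 4·6·6)) / (2·6) = (−9 + √225) / 12 = (−9 + 15)/12 = 1/2.
ℓ''(θ) = −6/θ² − 6 < 0, confirming a maximum.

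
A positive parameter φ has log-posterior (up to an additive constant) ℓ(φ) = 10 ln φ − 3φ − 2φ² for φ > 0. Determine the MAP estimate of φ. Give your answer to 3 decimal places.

φ̂_MAP = 1.250

ℓ'(φ) = 10/φ − 3 − 4φ. Setting this to zero and multiplying by φ: 4φ² + 3φ − 10 = 0.
φ = (−3 + √(3² + 4·4·10)) / (2·4) = (−3 + √169) / 8 = (−3 + 13)/8 = 5/4.
ℓ''(φ) = −10/φ² − 4 < 0, confirming a maximum.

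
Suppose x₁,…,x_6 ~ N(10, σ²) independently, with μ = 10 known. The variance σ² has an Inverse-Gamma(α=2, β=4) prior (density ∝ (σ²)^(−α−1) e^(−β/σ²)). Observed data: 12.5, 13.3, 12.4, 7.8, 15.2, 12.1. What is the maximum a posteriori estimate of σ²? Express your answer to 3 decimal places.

σ̂²_MAP = 5.599

Sum of squared deviations about the known mean: SS = (12.5−10)² + (13.3−10)² + (12.4−10)² + (7.8−10)² + (15.2−10)² + (12.1−10)² = 59.19.
The Normal likelihood contributes (σ²)^(−n/2) exp(−SS/(2σ²)), so the posterior is Inverse-Gamma(α + n/2, β + SS/2) = Inverse-Gamma(5, 33.595).
The mode of Inverse-Gamma(a, b) is b/(a+1) = 33.595/6 ≈ 5.599.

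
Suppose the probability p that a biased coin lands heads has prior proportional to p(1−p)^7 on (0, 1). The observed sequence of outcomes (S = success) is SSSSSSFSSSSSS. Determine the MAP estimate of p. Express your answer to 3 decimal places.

p̂_MAP = 0.619

The prior density ∝ p(1−p)^7 is the kernel of Beta(2, 8).
Data: 12 successes in 13 trials (from the sequence). The binomial likelihood contributes p^12(1−p)^1, so the posterior is Beta(2+12, 8+1) = Beta(14, 9).
For Beta(a, b) with a, b > 1 the mode is (a−1)/(a+b−2) = 13/21 ≈ 0.619.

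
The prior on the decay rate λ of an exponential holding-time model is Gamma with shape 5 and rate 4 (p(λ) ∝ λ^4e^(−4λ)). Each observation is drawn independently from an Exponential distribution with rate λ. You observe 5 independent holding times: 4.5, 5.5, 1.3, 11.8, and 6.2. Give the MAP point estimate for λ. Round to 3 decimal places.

The Exponential(rate=λ) likelihood is ∝ λ^n e^(−λΣtᵢ). Here n = 5 and Σtᵢ = 4.5 + 5.5 + 1.3 + 11.8 + 6.2 = 29.3.
Posterior ∝ λ^4e^(−4λ) · λ^5e^(−29.3λ) = λ^9e^(−33.3λ), i.e. Gamma(10, 33.3).
Mode = (a−1)/b = 9/33.3 ≈ 0.270.

λ̂_MAP = 0.270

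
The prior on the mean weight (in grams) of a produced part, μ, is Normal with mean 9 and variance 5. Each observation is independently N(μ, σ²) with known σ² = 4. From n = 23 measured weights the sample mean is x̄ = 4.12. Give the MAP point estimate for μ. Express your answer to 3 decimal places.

n = 23, x̄ = 4.12.
For a Normal prior and Normal likelihood with known variance, the posterior is Normal; its mode equals its mean, the precision-weighted average.
Prior precision 1/σ₀² = 1/5 = 0.2; data precision n/σ² = 23/4 = 5.75.
μ̂ = (0.2·9 + 5.75·4.12) / (0.2 + 5.75) = 25.49/5.95 = 2549/595 ≈ 4.284.

μ̂_MAP = 4.284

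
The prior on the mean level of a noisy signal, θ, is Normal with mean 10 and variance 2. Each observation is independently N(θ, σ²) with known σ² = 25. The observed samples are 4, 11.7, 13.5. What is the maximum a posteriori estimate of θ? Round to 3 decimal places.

n = 3; x̄ = (4 + 11.7 + 13.5)/3 = 29.2/3 = 146/15 ≈ 9.7333.
For a Normal prior and Normal likelihood with known variance, the posterior is Normal; its mode equals its mean, the precision-weighted average.
Prior precision 1/σ₀² = 1/2 = 0.5; data precision n/σ² = 3/25 = 0.12.
θ̂ = (0.5·10 + 0.12·(146/15)) / (0.5 + 0.12) = 6.168/0.62 = 1542/155 ≈ 9.948.

θ̂_MAP = 9.948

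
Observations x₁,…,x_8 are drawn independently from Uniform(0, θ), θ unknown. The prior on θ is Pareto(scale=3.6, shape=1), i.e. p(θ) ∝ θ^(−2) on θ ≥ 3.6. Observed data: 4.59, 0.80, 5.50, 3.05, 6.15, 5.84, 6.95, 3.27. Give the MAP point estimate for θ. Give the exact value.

The Uniform(0, θ) likelihood is θ^(−n) for θ ≥ max(xᵢ), zero otherwise. Here max(xᵢ) = 6.95.
Posterior ∝ θ^(−2) · θ^(−8) = θ^(−10) on θ ≥ max(3.6, 6.95) = 6.95.
This density is strictly decreasing in θ, so the posterior mode lies at the lower boundary of the support.

θ̂_MAP = 6.95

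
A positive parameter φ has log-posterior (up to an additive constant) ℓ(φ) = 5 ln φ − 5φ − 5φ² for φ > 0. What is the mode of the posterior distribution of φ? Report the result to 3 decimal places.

φ̂_MAP = 0.500

ℓ'(φ) = 5/φ − 5 − 10φ. Setting this to zero and multiplying by φ: 10φ² + 5φ − 5 = 0.
φ = (−5 + √(5² + 4·10·5)) / (2·10) = (−5 + √225) / 20 = (−5 + 15)/20 = 1/2.
ℓ''(φ) = −5/φ² − 10 < 0, confirming a maximum.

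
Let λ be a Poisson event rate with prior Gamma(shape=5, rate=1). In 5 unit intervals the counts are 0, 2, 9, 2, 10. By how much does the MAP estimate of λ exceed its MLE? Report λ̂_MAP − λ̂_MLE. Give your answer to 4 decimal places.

MAP − MLE = -0.1000

Σxᵢ = 23. Posterior is Gamma(28, 6); MAP = (28−1)/6 = 27/6 ≈ 4.50000.
MLE = x̄ = 23/5 ≈ 4.60000.
Difference = 27/6 − 23/5 = -1/10 ≈ -0.1000.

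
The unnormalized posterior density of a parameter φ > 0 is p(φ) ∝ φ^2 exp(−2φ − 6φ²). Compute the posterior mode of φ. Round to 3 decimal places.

φ̂_MAP = 0.333

ℓ'(φ) = 2/φ − 2 − 12φ. Setting this to zero and multiplying by φ: 12φ² + 2φ − 2 = 0.
φ = (−2 + √(2² + 4·12·2)) / (2·12) = (−2 + √100) / 24 = (−2 + 10)/24 = 1/3.
ℓ''(φ) = −2/φ² − 12 < 0, confirming a maximum.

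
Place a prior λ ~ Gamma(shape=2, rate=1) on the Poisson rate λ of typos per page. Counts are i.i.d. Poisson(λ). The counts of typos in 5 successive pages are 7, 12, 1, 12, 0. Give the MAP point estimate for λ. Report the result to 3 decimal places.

λ̂_MAP = 5.500

Σxᵢ = 7+12+1+12+0 = 32, with n = 5.
Posterior ∝ λe^(−1λ) · λ^32e^(−5λ) = λ^33e^(−6λ), i.e. Gamma(shape=34, rate=6).
The mode of a Gamma(a, b) with a ≥ 1 (shape–rate) is (a−1)/b = 33/6 ≈ 5.500.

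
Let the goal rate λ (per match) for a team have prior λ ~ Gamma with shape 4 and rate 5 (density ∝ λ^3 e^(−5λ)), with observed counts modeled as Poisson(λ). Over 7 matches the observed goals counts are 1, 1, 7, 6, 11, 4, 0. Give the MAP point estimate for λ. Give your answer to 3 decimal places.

λ̂_MAP = 2.750

Σxᵢ = 1+1+7+6+11+4+0 = 30, with n = 7.
Posterior ∝ λ^3e^(−5λ) · λ^30e^(−7λ) = λ^33e^(−12λ), i.e. Gamma(shape=34, rate=12).
The mode of a Gamma(a, b) with a ≥ 1 (shape–rate) is (a−1)/b = 33/12 ≈ 2.750.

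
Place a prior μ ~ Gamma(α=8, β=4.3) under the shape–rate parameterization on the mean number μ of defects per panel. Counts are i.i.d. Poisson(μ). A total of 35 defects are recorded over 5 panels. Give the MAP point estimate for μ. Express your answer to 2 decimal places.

μ̂_MAP = 4.52

Σxᵢ = 35, n = 5.
Posterior ∝ μ^7e^(−4.3μ) · μ^35e^(−5μ) = μ^42e^(−9.3μ), i.e. Gamma(shape=43, rate=9.3).
The mode of a Gamma(a, b) with a ≥ 1 (shape–rate) is (a−1)/b = 42/9.3 ≈ 4.52.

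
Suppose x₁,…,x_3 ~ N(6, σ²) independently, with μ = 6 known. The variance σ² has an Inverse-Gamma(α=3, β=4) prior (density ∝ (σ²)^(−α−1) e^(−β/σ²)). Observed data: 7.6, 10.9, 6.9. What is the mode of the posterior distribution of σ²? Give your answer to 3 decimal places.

σ̂²_MAP = 3.216

Sum of squared deviations about the known mean: SS = (7.6−6)² + (10.9−6)² + (6.9−6)² = 27.38.
The Normal likelihood contributes (σ²)^(−n/2) exp(−SS/(2σ²)), so the posterior is Inverse-Gamma(α + n/2, β + SS/2) = Inverse-Gamma(4.5, 17.69).
The mode of Inverse-Gamma(a, b) is b/(a+1) = 17.69/5.5 ≈ 3.216.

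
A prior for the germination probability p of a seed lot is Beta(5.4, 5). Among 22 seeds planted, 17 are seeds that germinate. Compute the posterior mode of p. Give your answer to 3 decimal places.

Prior: Beta(5.4, 5).
Data: 17 successes in 22 trials. The binomial likelihood contributes p^17(1−p)^5, so the posterior is Beta(5.4+17, 5+5) = Beta(22.4, 10).
For Beta(a, b) with a, b > 1 the mode is (a−1)/(a+b−2) = 21.4/30.4 ≈ 0.704.

p̂_MAP = 0.704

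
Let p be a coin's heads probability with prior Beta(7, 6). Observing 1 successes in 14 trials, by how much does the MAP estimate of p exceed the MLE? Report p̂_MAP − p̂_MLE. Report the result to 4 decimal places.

Posterior is Beta(8, 19); MAP = (8−1)/(27−2) = 7/25 ≈ 0.28000.
MLE ignores the prior: p̂_MLE = k/n = 1/14 ≈ 0.07143.
Difference = 7/25 − 1/14 = 73/350 ≈ 0.2086.

MAP − MLE = 0.2086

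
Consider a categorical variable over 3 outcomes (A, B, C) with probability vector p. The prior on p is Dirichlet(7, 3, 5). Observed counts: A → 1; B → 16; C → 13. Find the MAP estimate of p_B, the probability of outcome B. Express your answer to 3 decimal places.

The posterior is Dirichlet(αᵢ + nᵢ) = Dirichlet(8, 19, 18).
For a Dirichlet(a₁,…,a_K) with all aᵢ > 1, the mode has j-th component (aⱼ − 1)/(Σaᵢ − K).
Here Σaᵢ = 45 and K = 3, so p_B = (19 − 1)/(45 − 3) = 18/42 ≈ 0.429.

MAP estimate of p_B = 0.429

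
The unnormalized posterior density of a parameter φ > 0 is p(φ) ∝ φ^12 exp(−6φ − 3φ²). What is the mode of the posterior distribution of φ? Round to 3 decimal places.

ℓ'(φ) = 12/φ − 6 − 6φ. Setting this to zero and multiplying by φ: 6φ² + 6φ − 12 = 0.
φ = (−6 + √(6² + 4·6·12)) / (2·6) = (−6 + √324) / 12 = (−6 + 18)/12 = 1.
ℓ''(φ) = −12/φ² − 6 < 0, confirming a maximum.

φ̂_MAP = 1.000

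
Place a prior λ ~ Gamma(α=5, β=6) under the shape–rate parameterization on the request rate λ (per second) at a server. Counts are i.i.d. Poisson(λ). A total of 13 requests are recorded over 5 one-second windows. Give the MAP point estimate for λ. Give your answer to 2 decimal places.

Σxᵢ = 13, n = 5.
Posterior ∝ λ^4e^(−6λ) · λ^13e^(−5λ) = λ^17e^(−11λ), i.e. Gamma(shape=18, rate=11).
The mode of a Gamma(a, b) with a ≥ 1 (shape–rate) is (a−1)/b = 17/11 ≈ 1.55.

λ̂_MAP = 1.55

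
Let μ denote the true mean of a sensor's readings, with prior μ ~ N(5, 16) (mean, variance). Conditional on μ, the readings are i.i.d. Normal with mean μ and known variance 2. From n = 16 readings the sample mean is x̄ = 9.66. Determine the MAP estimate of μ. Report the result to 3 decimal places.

n = 16, x̄ = 9.66.
For a Normal prior and Normal likelihood with known variance, the posterior is Normal; its mode equals its mean, the precision-weighted average.
Prior precision 1/σ₀² = 1/16 = 0.0625; data precision n/σ² = 16/2 = 8.
μ̂ = (0.0625·5 + 8·9.66) / (0.0625 + 8) = 77.5925/8.0625 = 31037/3225 ≈ 9.624.

μ̂_MAP = 9.624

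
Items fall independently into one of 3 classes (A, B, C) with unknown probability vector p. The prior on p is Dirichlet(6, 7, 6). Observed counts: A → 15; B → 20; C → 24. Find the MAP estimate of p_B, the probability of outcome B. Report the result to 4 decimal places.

MAP estimate of p_B = 0.3467

The posterior is Dirichlet(αᵢ + nᵢ) = Dirichlet(21, 27, 30).
For a Dirichlet(a₁,…,a_K) with all aᵢ > 1, the mode has j-th component (aⱼ − 1)/(Σaᵢ − K).
Here Σaᵢ = 78 and K = 3, so p_B = (27 − 1)/(78 − 3) = 26/75 ≈ 0.3467.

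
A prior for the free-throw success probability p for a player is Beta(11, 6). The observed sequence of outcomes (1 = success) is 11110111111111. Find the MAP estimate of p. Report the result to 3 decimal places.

Prior: Beta(11, 6).
Data: 13 successes in 14 trials (from the sequence). The binomial likelihood contributes p^13(1−p)^1, so the posterior is Beta(11+13, 6+1) = Beta(24, 7).
For Beta(a, b) with a, b > 1 the mode is (a−1)/(a+b−2) = 23/29 ≈ 0.793.

p̂_MAP = 0.793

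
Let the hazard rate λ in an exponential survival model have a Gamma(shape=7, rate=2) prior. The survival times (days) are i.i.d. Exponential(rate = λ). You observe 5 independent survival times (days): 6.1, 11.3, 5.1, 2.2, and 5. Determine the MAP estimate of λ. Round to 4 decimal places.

The Exponential(rate=λ) likelihood is ∝ λ^n e^(−λΣtᵢ). Here n = 5 and Σtᵢ = 6.1 + 11.3 + 5.1 + 2.2 + 5 = 29.7.
Posterior ∝ λ^6e^(−2λ) · λ^5e^(−29.7λ) = λ^11e^(−31.7λ), i.e. Gamma(12, 31.7).
Mode = (a−1)/b = 11/31.7 ≈ 0.3470.

λ̂_MAP = 0.3470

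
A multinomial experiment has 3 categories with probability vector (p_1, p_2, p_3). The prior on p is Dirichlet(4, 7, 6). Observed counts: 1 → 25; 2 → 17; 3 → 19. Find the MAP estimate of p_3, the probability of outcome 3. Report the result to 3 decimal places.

The posterior is Dirichlet(αᵢ + nᵢ) = Dirichlet(29, 24, 25).
For a Dirichlet(a₁,…,a_K) with all aᵢ > 1, the mode has j-th component (aⱼ − 1)/(Σaᵢ − K).
Here Σaᵢ = 78 and K = 3, so p_3 = (25 − 1)/(78 − 3) = 24/75 ≈ 0.320.

MAP estimate: 0.320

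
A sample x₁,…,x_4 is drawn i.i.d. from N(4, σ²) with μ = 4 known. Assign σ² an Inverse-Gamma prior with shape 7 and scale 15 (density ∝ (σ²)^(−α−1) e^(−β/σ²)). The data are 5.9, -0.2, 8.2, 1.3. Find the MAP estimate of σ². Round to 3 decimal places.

σ̂²_MAP = 3.809

Sum of squared deviations about the known mean: SS = (5.9−4)² + (-0.2−4)² + (8.2−4)² + (1.3−4)² = 46.18.
The Normal likelihood contributes (σ²)^(−n/2) exp(−SS/(2σ²)), so the posterior is Inverse-Gamma(α + n/2, β + SS/2) = Inverse-Gamma(9, 38.09).
The mode of Inverse-Gamma(a, b) is b/(a+1) = 38.09/10 ≈ 3.809.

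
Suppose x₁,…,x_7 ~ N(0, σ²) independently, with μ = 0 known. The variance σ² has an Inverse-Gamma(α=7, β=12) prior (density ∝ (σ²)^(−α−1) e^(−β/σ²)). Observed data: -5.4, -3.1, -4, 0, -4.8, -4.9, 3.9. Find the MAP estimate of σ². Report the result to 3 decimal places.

Sum of squared deviations about the known mean: SS = (-5.4−0)² + (-3.1−0)² + (-4−0)² + (0−0)² + (-4.8−0)² + (-4.9−0)² + (3.9−0)² = 117.03.
The Normal likelihood contributes (σ²)^(−n/2) exp(−SS/(2σ²)), so the posterior is Inverse-Gamma(α + n/2, β + SS/2) = Inverse-Gamma(10.5, 70.515).
The mode of Inverse-Gamma(a, b) is b/(a+1) = 70.515/11.5 ≈ 6.132.

σ̂²_MAP = 6.132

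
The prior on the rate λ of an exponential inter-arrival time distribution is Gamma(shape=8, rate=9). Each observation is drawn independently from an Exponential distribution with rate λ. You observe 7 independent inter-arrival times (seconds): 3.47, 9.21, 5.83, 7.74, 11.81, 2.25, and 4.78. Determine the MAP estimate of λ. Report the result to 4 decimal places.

λ̂_MAP = 0.2588

The Exponential(rate=λ) likelihood is ∝ λ^n e^(−λΣtᵢ). Here n = 7 and Σtᵢ = 3.47 + 9.21 + 5.83 + 7.74 + 11.81 + 2.25 + 4.78 = 45.09.
Posterior ∝ λ^7e^(−9λ) · λ^7e^(−45.09λ) = λ^14e^(−54.09λ), i.e. Gamma(15, 54.09).
Mode = (a−1)/b = 14/54.09 ≈ 0.2588.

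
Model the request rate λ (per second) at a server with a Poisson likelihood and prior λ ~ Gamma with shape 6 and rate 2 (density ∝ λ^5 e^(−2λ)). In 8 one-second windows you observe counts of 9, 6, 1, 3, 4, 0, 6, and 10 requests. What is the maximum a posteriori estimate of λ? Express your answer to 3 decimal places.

Σxᵢ = 9+6+1+3+4+0+6+10 = 39, with n = 8.
Posterior ∝ λ^5e^(−2λ) · λ^39e^(−8λ) = λ^44e^(−10λ), i.e. Gamma(shape=45, rate=10).
The mode of a Gamma(a, b) with a ≥ 1 (shape–rate) is (a−1)/b = 44/10 ≈ 4.400.

λ̂_MAP = 4.400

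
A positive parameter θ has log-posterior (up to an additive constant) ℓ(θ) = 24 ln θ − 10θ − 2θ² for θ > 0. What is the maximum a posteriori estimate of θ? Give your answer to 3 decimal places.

θ̂_MAP = 1.500

ℓ'(θ) = 24/θ − 10 − 4θ. Setting this to zero and multiplying by θ: 4θ² + 10θ − 24 = 0.
θ = (−10 + √(10² + 4·4·24)) / (2·4) = (−10 + √484) / 8 = (−10 + 22)/8 = 3/2.
ℓ''(θ) = −24/θ² − 4 < 0, confirming a maximum.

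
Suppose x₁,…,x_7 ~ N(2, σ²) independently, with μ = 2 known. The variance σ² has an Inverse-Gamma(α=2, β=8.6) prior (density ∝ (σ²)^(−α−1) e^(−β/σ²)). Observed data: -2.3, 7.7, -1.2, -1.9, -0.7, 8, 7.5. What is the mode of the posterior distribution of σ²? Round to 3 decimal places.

Sum of squared deviations about the known mean: SS = (-2.3−2)² + (7.7−2)² + (-1.2−2)² + (-1.9−2)² + (-0.7−2)² + (8−2)² + (7.5−2)² = 149.97.
The Normal likelihood contributes (σ²)^(−n/2) exp(−SS/(2σ²)), so the posterior is Inverse-Gamma(α + n/2, β + SS/2) = Inverse-Gamma(5.5, 83.585).
The mode of Inverse-Gamma(a, b) is b/(a+1) = 83.585/6.5 ≈ 12.859.

σ̂²_MAP = 12.859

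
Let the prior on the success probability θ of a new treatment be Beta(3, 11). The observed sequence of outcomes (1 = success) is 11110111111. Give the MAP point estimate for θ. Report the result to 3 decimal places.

θ̂_MAP = 0.522

Prior: Beta(3, 11).
Data: 10 successes in 11 trials (from the sequence). The binomial likelihood contributes θ^10(1−θ)^1, so the posterior is Beta(3+10, 11+1) = Beta(13, 12).
For Beta(a, b) with a, b > 1 the mode is (a−1)/(a+b−2) = 12/23 ≈ 0.522.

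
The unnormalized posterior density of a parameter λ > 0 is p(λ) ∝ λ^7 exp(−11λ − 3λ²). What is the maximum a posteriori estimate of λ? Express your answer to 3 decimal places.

ℓ'(λ) = 7/λ − 11 − 6λ. Setting this to zero and multiplying by λ: 6λ² + 11λ − 7 = 0.
λ = (−11 + √(11² + 4·6·7)) / (2·6) = (−11 + √289) / 12 = (−11 + 17)/12 = 1/2.
ℓ''(λ) = −7/λ² − 6 < 0, confirming a maximum.

λ̂_MAP = 0.500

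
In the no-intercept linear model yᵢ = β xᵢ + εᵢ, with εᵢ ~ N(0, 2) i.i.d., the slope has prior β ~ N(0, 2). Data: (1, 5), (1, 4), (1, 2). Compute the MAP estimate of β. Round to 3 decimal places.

log p(β | y) = −Σ(yᵢ − βxᵢ)²/(2·2) − β²/(2·2) + const.
Setting the derivative to zero: Σxᵢ(yᵢ − βxᵢ)/2 − β/2 = 0, so β = Σxᵢyᵢ / (Σxᵢ² + σ²/τ²).
Σxᵢyᵢ = 1·5 + 1·4 + 1·2 = 11; Σxᵢ² = 3; σ²/τ² = 1.
β̂_MAP = 11 / (3 + 1) = 11/4 ≈ 2.750.

β̂_MAP = 2.750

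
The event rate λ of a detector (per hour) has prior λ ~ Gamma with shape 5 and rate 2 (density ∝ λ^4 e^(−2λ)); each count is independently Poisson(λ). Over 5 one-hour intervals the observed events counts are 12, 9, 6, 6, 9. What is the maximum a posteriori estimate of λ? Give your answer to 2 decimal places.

λ̂_MAP = 6.57

Σxᵢ = 12+9+6+6+9 = 42, with n = 5.
Posterior ∝ λ^4e^(−2λ) · λ^42e^(−5λ) = λ^46e^(−7λ), i.e. Gamma(shape=47, rate=7).
The mode of a Gamma(a, b) with a ≥ 1 (shape–rate) is (a−1)/b = 46/7 ≈ 6.57.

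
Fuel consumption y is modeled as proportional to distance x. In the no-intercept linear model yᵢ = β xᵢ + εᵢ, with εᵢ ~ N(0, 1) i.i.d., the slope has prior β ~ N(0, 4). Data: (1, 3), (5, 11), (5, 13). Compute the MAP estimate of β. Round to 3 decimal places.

β̂_MAP = 2.400

log p(β | y) = −Σ(yᵢ − βxᵢ)²/(2·1) − β²/(2·4) + const.
Setting the derivative to zero: Σxᵢ(yᵢ − βxᵢ)/1 − β/4 = 0, so β = Σxᵢyᵢ / (Σxᵢ² + σ²/τ²).
Σxᵢyᵢ = 1·3 + 5·11 + 5·13 = 123; Σxᵢ² = 51; σ²/τ² = 0.25.
β̂_MAP = 123 / (51 + 0.25) = 123/51.25 ≈ 2.400.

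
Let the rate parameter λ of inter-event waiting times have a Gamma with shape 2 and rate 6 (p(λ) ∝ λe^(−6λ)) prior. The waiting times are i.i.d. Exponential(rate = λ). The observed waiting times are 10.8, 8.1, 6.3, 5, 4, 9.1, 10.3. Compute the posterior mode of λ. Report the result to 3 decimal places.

λ̂_MAP = 0.134

The Exponential(rate=λ) likelihood is ∝ λ^n e^(−λΣtᵢ). Here n = 7 and Σtᵢ = 10.8 + 8.1 + 6.3 + 5 + 4 + 9.1 + 10.3 = 53.6.
Posterior ∝ λe^(−6λ) · λ^7e^(−53.6λ) = λ^8e^(−59.6λ), i.e. Gamma(9, 59.6).
Mode = (a−1)/b = 8/59.6 ≈ 0.134.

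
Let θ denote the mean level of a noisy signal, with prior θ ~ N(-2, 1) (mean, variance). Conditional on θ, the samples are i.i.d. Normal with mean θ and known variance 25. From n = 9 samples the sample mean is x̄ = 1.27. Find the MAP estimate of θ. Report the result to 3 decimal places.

θ̂_MAP = -1.134

n = 9, x̄ = 1.27.
For a Normal prior and Normal likelihood with known variance, the posterior is Normal; its mode equals its mean, the precision-weighted average.
Prior precision 1/σ₀² = 1/1 = 1; data precision n/σ² = 9/25 = 0.36.
θ̂ = (1·(-2) + 0.36·1.27) / (1 + 0.36) = (-1.5428)/1.36 = -3857/3400 ≈ -1.134.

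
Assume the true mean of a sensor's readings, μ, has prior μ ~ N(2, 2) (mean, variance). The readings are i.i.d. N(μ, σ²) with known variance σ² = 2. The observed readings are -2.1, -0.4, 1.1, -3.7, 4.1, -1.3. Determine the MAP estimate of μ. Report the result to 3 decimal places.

μ̂_MAP = -0.043

n = 6; x̄ = ((-2.1) + (-0.4) + 1.1 + (-3.7) + 4.1 + (-1.3))/6 = -2.3/6 = -23/60 ≈ -0.3833.
For a Normal prior and Normal likelihood with known variance, the posterior is Normal; its mode equals its mean, the precision-weighted average.
Prior precision 1/σ₀² = 1/2 = 0.5; data precision n/σ² = 6/2 = 3.
μ̂ = (0.5·2 + 3·(-23/60)) / (0.5 + 3) = (-0.15)/3.5 = -3/70 ≈ -0.043.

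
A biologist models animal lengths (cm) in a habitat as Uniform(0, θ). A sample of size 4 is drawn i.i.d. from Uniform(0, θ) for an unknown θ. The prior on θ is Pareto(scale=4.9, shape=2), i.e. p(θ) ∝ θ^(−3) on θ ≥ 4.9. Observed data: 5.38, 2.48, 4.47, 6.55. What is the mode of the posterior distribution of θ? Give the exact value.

θ̂_MAP = 6.55

The Uniform(0, θ) likelihood is θ^(−n) for θ ≥ max(xᵢ), zero otherwise. Here max(xᵢ) = 6.55.
Posterior ∝ θ^(−3) · θ^(−4) = θ^(−7) on θ ≥ max(4.9, 6.55) = 6.55.
This density is strictly decreasing in θ, so the posterior mode lies at the lower boundary of the support.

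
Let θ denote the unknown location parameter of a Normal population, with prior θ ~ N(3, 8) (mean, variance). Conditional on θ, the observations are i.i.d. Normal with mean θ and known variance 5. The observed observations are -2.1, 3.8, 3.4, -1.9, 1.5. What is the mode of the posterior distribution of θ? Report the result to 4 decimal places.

θ̂_MAP = 1.1689

n = 5; x̄ = ((-2.1) + 3.8 + 3.4 + (-1.9) + 1.5)/5 = 4.7/5 = 0.94.
For a Normal prior and Normal likelihood with known variance, the posterior is Normal; its mode equals its mean, the precision-weighted average.
Prior precision 1/σ₀² = 1/8 = 0.125; data precision n/σ² = 5/5 = 1.
θ̂ = (0.125·3 + 1·0.94) / (0.125 + 1) = 1.315/1.125 = 263/225 ≈ 1.1689.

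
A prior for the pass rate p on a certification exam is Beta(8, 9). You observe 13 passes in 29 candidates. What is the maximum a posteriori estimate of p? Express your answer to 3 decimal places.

Prior: Beta(8, 9).
Data: 13 successes in 29 trials. The binomial likelihood contributes p^13(1−p)^16, so the posterior is Beta(8+13, 9+16) = Beta(21, 25).
For Beta(a, b) with a, b > 1 the mode is (a−1)/(a+b−2) = 20/44 ≈ 0.455.

p̂_MAP = 0.455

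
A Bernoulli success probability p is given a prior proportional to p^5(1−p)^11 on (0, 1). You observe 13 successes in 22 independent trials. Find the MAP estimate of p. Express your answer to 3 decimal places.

The prior density ∝ p^5(1−p)^11 is the kernel of Beta(6, 12).
Data: 13 successes in 22 trials. The binomial likelihood contributes p^13(1−p)^9, so the posterior is Beta(6+13, 12+9) = Beta(19, 21).
For Beta(a, b) with a, b > 1 the mode is (a−1)/(a+b−2) = 18/38 ≈ 0.474.

p̂_MAP = 0.474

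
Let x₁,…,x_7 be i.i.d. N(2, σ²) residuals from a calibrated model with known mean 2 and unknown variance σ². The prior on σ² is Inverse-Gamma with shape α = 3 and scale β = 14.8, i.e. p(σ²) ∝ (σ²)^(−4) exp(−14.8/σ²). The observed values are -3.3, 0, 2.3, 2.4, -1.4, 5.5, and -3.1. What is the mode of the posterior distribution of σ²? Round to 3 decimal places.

σ̂²_MAP = 7.451

Sum of squared deviations about the known mean: SS = (-3.3−2)² + (0−2)² + (2.3−2)² + (2.4−2)² + (-1.4−2)² + (5.5−2)² + (-3.1−2)² = 82.16.
The Normal likelihood contributes (σ²)^(−n/2) exp(−SS/(2σ²)), so the posterior is Inverse-Gamma(α + n/2, β + SS/2) = Inverse-Gamma(6.5, 55.88).
The mode of Inverse-Gamma(a, b) is b/(a+1) = 55.88/7.5 ≈ 7.451.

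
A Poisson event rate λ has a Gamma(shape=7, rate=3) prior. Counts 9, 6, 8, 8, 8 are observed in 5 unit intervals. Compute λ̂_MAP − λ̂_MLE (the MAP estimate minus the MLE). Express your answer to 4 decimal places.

MAP − MLE = -2.1750

Σxᵢ = 39. Posterior is Gamma(46, 8); MAP = (46−1)/8 = 45/8 ≈ 5.62500.
MLE = x̄ = 39/5 ≈ 7.80000.
Difference = 45/8 − 39/5 = -87/40 ≈ -2.1750.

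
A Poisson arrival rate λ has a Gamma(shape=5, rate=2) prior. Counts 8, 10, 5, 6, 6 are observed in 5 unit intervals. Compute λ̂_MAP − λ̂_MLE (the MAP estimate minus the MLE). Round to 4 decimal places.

MAP − MLE = -1.4286

Σxᵢ = 35. Posterior is Gamma(40, 7); MAP = (40−1)/7 = 39/7 ≈ 5.57143.
MLE = x̄ = 35/5 ≈ 7.00000.
Difference = 39/7 − 35/5 = -10/7 ≈ -1.4286.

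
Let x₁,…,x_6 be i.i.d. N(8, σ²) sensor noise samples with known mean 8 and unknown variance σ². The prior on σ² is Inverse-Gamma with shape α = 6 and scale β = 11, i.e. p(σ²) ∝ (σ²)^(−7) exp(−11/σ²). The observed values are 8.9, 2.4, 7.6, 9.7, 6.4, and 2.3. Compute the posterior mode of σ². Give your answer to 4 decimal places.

Sum of squared deviations about the known mean: SS = (8.9−8)² + (2.4−8)² + (7.6−8)² + (9.7−8)² + (6.4−8)² + (2.3−8)² = 70.27.
The Normal likelihood contributes (σ²)^(−n/2) exp(−SS/(2σ²)), so the posterior is Inverse-Gamma(α + n/2, β + SS/2) = Inverse-Gamma(9, 46.135).
The mode of Inverse-Gamma(a, b) is b/(a+1) = 46.135/10 ≈ 4.6135.

σ̂²_MAP = 4.6135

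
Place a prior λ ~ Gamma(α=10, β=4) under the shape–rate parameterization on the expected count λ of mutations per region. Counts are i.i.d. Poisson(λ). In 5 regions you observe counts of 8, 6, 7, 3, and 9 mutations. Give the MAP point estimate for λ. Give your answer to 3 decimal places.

Σxᵢ = 8+6+7+3+9 = 33, with n = 5.
Posterior ∝ λ^9e^(−4λ) · λ^33e^(−5λ) = λ^42e^(−9λ), i.e. Gamma(shape=43, rate=9).
The mode of a Gamma(a, b) with a ≥ 1 (shape–rate) is (a−1)/b = 42/9 ≈ 4.667.

λ̂_MAP = 4.667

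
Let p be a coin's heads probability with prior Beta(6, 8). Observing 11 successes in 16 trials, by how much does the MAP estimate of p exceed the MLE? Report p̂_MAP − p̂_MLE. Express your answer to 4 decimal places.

Posterior is Beta(17, 13); MAP = (17−1)/(30−2) = 16/28 ≈ 0.57143.
MLE ignores the prior: p̂_MLE = k/n = 11/16 ≈ 0.68750.
Difference = 16/28 − 11/16 = -13/112 ≈ -0.1161.

MAP − MLE = -0.1161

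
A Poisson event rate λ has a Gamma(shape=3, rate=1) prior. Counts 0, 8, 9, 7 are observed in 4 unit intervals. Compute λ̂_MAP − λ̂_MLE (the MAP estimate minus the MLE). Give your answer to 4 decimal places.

Σxᵢ = 24. Posterior is Gamma(27, 5); MAP = (27−1)/5 = 26/5 ≈ 5.20000.
MLE = x̄ = 24/4 ≈ 6.00000.
Difference = 26/5 − 24/4 = -4/5 ≈ -0.8000.

MAP − MLE = -0.8000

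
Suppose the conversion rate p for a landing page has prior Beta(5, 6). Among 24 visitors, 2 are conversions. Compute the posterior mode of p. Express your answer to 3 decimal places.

p̂_MAP = 0.182

Prior: Beta(5, 6).
Data: 2 successes in 24 trials. The binomial likelihood contributes p^2(1−p)^22, so the posterior is Beta(5+2, 6+22) = Beta(7, 28).
For Beta(a, b) with a, b > 1 the mode is (a−1)/(a+b−2) = 6/33 ≈ 0.182.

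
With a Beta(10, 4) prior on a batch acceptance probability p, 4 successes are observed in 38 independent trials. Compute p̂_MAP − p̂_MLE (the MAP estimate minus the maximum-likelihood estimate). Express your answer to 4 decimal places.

Posterior is Beta(14, 38); MAP = (14−1)/(52−2) = 13/50 ≈ 0.26000.
MLE ignores the prior: p̂_MLE = k/n = 4/38 ≈ 0.10526.
Difference = 13/50 − 4/38 = 147/950 ≈ 0.1547.

MAP − MLE = 0.1547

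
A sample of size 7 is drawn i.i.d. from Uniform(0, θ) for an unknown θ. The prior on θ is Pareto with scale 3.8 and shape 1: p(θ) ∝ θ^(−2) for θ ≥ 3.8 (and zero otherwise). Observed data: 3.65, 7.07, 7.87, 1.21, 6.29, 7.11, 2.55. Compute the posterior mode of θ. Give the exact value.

θ̂_MAP = 7.87

The Uniform(0, θ) likelihood is θ^(−n) for θ ≥ max(xᵢ), zero otherwise. Here max(xᵢ) = 7.87.
Posterior ∝ θ^(−2) · θ^(−7) = θ^(−9) on θ ≥ max(3.8, 7.87) = 7.87.
This density is strictly decreasing in θ, so the posterior mode lies at the lower boundary of the support.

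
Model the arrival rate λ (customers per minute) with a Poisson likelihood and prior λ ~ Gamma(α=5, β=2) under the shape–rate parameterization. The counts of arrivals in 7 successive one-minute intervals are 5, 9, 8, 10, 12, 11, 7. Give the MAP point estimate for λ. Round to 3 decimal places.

λ̂_MAP = 7.333

Σxᵢ = 5+9+8+10+12+11+7 = 62, with n = 7.
Posterior ∝ λ^4e^(−2λ) · λ^62e^(−7λ) = λ^66e^(−9λ), i.e. Gamma(shape=67, rate=9).
The mode of a Gamma(a, b) with a ≥ 1 (shape–rate) is (a−1)/b = 66/9 ≈ 7.333.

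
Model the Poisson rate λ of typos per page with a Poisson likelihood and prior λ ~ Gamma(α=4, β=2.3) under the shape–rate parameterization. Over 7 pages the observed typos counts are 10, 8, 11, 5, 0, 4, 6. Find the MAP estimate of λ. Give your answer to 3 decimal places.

Σxᵢ = 10+8+11+5+0+4+6 = 44, with n = 7.
Posterior ∝ λ^3e^(−2.3λ) · λ^44e^(−7λ) = λ^47e^(−9.3λ), i.e. Gamma(shape=48, rate=9.3).
The mode of a Gamma(a, b) with a ≥ 1 (shape–rate) is (a−1)/b = 47/9.3 ≈ 5.054.

λ̂_MAP = 5.054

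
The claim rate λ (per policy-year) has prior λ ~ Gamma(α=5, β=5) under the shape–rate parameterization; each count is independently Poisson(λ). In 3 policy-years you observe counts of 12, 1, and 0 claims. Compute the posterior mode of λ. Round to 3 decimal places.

Σxᵢ = 12+1+0 = 13, with n = 3.
Posterior ∝ λ^4e^(−5λ) · λ^13e^(−3λ) = λ^17e^(−8λ), i.e. Gamma(shape=18, rate=8).
The mode of a Gamma(a, b) with a ≥ 1 (shape–rate) is (a−1)/b = 17/8 ≈ 2.125.

λ̂_MAP = 2.125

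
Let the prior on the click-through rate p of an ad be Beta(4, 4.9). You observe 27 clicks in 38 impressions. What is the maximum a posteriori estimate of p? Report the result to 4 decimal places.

Prior: Beta(4, 4.9).
Data: 27 successes in 38 trials. The binomial likelihood contributes p^27(1−p)^11, so the posterior is Beta(4+27, 4.9+11) = Beta(31, 15.9).
For Beta(a, b) with a, b > 1 the mode is (a−1)/(a+b−2) = 30/44.9 ≈ 0.6682.

p̂_MAP = 0.6682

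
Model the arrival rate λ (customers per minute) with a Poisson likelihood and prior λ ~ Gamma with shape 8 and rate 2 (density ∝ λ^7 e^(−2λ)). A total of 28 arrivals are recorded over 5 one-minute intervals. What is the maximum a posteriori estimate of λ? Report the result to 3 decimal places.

λ̂_MAP = 5.000

Σxᵢ = 28, n = 5.
Posterior ∝ λ^7e^(−2λ) · λ^28e^(−5λ) = λ^35e^(−7λ), i.e. Gamma(shape=36, rate=7).
The mode of a Gamma(a, b) with a ≥ 1 (shape–rate) is (a−1)/b = 35/7 ≈ 5.000.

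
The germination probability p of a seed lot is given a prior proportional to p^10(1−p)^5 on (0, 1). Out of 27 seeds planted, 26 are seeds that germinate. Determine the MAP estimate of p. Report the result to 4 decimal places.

The prior density ∝ p^10(1−p)^5 is the kernel of Beta(11, 6).
Data: 26 successes in 27 trials. The binomial likelihood contributes p^26(1−p)^1, so the posterior is Beta(11+26, 6+1) = Beta(37, 7).
For Beta(a, b) with a, b > 1 the mode is (a−1)/(a+b−2) = 36/42 ≈ 0.8571.

p̂_MAP = 0.8571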